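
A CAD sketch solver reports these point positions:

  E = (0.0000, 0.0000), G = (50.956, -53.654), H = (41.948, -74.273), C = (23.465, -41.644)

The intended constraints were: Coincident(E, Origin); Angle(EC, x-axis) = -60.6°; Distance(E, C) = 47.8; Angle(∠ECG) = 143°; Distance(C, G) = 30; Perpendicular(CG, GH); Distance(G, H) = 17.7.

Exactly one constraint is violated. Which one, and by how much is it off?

Distance(G, H) = 17.7 — off by 4.80.

E = (0.00, 0.00) ✓; EC at -60.60° ✓; |EC| = 47.80 ✓; ∠ECG = 143.0° ✓; |CG| = 30.00 ✓; ∠(CG, GH) = 90.00° ✓; |GH| = 22.50 ✗.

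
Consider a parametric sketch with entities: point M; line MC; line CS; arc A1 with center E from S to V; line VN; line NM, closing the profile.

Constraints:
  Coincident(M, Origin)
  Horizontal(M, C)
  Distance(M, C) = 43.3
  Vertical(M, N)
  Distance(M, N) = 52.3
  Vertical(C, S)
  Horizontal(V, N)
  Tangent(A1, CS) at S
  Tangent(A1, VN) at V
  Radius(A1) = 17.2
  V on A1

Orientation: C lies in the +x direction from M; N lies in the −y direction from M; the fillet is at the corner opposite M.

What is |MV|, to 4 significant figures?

58.45

M is at the origin; M and C share the same y with |MC| = 43.3 and C on the +x side, so C = (43.30, 0.000). M and N share the same x with |MN| = 52.3 and N on the −y side, so N = (0.000, -52.30). The virtual corner opposite M is at (43.30, -52.30). A1 meets CS tangentially, so ES is at right angles to CS and since A1 is tangent to VN there, EV ⟂ VN, with radius 17.2, so the center E sits 17.2 in from both sides at E = (26.10, -35.10). That places the tangent points at S = (43.30, -35.10) on CS and V = (26.10, -52.30) on VN. Then |MV| = |V − M| = 58.45.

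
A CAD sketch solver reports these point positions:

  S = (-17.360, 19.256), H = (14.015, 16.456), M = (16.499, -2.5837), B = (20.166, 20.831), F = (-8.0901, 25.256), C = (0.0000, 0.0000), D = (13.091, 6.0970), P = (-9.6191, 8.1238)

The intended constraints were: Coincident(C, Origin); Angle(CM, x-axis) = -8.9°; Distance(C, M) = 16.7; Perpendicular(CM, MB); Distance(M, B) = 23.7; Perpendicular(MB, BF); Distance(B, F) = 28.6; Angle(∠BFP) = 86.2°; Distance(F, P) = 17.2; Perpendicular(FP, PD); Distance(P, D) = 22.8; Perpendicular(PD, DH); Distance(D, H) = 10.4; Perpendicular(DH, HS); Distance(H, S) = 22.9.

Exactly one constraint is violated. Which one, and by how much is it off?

Distance(H, S) = 22.9 — off by 8.60.

C = (0.00, 0.00) ✓; CM at -8.900° ✓; |CM| = 16.70 ✓; ∠(CM, MB) = 90.00° ✓; |MB| = 23.70 ✓; ∠(MB, BF) = 90.00° ✓; |BF| = 28.60 ✓; ∠BFP = 86.20° ✓; |FP| = 17.20 ✓; ∠(FP, PD) = 90.00° ✓; |PD| = 22.80 ✓; ∠(PD, DH) = 90.00° ✓; |DH| = 10.40 ✓; ∠(DH, HS) = 90.00° ✓; |HS| = 31.50 ✗.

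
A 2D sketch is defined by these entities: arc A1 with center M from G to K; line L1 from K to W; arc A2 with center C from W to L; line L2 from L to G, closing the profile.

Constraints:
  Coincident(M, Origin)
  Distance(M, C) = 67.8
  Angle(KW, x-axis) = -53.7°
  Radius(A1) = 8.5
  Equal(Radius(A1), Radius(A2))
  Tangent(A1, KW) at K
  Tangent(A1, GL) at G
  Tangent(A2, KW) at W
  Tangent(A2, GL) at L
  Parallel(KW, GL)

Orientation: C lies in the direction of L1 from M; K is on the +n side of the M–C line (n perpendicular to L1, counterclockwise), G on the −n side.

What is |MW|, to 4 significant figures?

68.33

The slot axis is L1's direction at -53.7°, so u = (cos -53.7°, sin -53.7°) = (0.5920, -0.8059) and n = (−sin -53.7°, cos -53.7°) = (0.8059, 0.5920). M is at the origin and C lies 67.8 along u from M, so C = 67.8·u = (40.14, -54.64). Tangency of A1 to both parallel lines with radius 8.5 puts K and G at M ± 8.5·n: K = (6.850, 5.032), G = (-6.850, -5.032). Equal radii place W and L the same way about C: W = C + 8.5·n = (46.99, -49.61), L = C − 8.5·n = (33.29, -59.67). Then |MW| = |W − M| = 68.33.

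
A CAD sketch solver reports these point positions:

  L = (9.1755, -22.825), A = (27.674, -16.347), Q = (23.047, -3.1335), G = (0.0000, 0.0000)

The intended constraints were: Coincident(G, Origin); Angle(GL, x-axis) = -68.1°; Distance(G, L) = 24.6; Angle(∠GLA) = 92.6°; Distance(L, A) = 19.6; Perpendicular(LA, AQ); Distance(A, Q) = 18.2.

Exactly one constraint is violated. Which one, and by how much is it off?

Distance(A, Q) = 18.2 — off by 4.20.

G = (0.00, 0.00) ✓; GL at -68.10° ✓; |GL| = 24.60 ✓; ∠GLA = 92.60° ✓; |LA| = 19.60 ✓; ∠(LA, AQ) = 90.00° ✓; |AQ| = 14.00 ✗.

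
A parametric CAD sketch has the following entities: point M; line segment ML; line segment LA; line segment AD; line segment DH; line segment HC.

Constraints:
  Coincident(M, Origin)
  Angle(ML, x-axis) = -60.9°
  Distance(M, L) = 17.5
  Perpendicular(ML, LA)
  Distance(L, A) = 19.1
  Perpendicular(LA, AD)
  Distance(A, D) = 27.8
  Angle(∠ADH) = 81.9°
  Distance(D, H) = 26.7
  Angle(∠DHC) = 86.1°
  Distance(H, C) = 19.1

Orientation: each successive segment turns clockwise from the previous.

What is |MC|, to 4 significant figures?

12.60

∠ADH = 81.9° gives DH at 21.00° from the x-axis; with |DH| = 26.7, H = (3.228, 9.279). ∠DHC = 86.1° gives HC at -72.90° from the x-axis; with |HC| = 19.1, C = (8.844, -8.976). Then |MC| = |C − M| = 12.60.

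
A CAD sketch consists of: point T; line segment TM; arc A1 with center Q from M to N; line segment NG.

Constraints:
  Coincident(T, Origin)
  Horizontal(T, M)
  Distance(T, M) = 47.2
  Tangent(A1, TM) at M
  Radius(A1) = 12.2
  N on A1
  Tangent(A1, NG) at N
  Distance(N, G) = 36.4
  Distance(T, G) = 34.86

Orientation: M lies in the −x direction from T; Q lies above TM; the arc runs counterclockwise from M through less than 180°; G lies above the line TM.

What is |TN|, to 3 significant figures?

38.2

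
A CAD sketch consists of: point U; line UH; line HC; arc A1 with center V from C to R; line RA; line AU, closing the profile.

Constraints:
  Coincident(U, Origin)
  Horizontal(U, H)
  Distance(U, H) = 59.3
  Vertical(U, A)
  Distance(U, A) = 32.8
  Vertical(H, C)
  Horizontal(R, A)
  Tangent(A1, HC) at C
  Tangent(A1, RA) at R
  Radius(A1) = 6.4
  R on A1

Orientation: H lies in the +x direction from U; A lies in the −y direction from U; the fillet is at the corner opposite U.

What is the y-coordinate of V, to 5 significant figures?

-26.400

U is at the origin; U and H share the same y with |UH| = 59.3 and H on the +x side, so H = (59.300, 0.0000). UA is vertical with |UA| = 32.8 and A on the −y side, so A = (0.0000, -32.800). The virtual corner opposite U is at (59.300, -32.800). Tangency of A1 to HC means the radius VC is perpendicular to HC and since A1 is tangent to RA there, VR ⟂ RA, with radius 6.4, so the center V sits 6.4 in from both sides at V = (52.900, -26.400). So V.y = -26.400.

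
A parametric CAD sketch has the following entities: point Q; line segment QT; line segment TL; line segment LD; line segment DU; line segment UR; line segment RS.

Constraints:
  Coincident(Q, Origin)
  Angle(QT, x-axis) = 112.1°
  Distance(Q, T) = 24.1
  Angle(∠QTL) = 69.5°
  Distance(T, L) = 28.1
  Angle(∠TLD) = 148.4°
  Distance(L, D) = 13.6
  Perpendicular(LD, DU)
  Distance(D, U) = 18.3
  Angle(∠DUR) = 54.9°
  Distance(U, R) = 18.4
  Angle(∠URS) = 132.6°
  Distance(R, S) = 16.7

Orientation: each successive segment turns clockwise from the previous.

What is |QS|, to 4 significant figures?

38.39

Q is at the origin; QT runs at 112.1° with length 24.1, so T = (-9.067, 22.33). ∠QTL = 69.5° gives TL at 1.600° from the x-axis; with |TL| = 28.1, L = (19.02, 23.11). ∠TLD = 148.4° gives LD at -30.00° from the x-axis; with |LD| = 13.6, D = (30.80, 16.31). LD is perpendicular to DU, so DU runs at -120.0°; with |DU| = 18.3, U = (21.65, 0.4657). ∠DUR = 54.9° gives UR at 114.9° from the x-axis; with |UR| = 18.4, R = (13.90, 17.16). ∠URS = 132.6° gives RS at 67.50° from the x-axis; with |RS| = 16.7, S = (20.29, 32.58). Then |QS| = |S − Q| = 38.39.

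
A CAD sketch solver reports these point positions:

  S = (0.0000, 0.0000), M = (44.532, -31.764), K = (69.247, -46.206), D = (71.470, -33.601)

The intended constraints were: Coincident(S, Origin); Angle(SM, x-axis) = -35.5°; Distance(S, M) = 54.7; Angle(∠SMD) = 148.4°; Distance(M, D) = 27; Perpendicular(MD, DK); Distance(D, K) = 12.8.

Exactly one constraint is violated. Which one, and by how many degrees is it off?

Perpendicular(MD, DK) — off by 6.10°.

S = (0.00, 0.00) ✓; SM at -35.50° ✓; |SM| = 54.70 ✓; ∠SMD = 148.4° ✓; |MD| = 27.00 ✓; ∠(MD, DK) = 96.10° ✗; |DK| = 12.80 ✓.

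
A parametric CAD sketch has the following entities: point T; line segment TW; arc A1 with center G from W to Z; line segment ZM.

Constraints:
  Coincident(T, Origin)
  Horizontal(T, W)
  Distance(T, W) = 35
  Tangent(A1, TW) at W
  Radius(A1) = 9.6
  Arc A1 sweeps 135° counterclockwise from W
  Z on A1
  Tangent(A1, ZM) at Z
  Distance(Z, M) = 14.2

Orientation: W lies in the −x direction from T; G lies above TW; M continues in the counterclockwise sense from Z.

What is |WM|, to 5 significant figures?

26.629

T is at the origin; TW is horizontal with |TW| = 35.0 and W on the −x side, so W = (-35.000, 0.0000). Tangency of A1 to TW means the radius GW is perpendicular to TW, so G = W + (0, 9.6) = (-35.000, 9.6000). On A1, W sits at bearing -90° from G; a 135° counterclockwise sweep puts Z at bearing 45°, so Z = G + 9.6·(cos 45°, sin 45°) = (-28.212, 16.388). The tangent condition forces GZ to be normal to ZM, so ZM runs along (−sin 45°, cos 45°); with |ZM| = 14.2, M = (-38.253, 26.429). Then |WM| = |M − W| = 26.629.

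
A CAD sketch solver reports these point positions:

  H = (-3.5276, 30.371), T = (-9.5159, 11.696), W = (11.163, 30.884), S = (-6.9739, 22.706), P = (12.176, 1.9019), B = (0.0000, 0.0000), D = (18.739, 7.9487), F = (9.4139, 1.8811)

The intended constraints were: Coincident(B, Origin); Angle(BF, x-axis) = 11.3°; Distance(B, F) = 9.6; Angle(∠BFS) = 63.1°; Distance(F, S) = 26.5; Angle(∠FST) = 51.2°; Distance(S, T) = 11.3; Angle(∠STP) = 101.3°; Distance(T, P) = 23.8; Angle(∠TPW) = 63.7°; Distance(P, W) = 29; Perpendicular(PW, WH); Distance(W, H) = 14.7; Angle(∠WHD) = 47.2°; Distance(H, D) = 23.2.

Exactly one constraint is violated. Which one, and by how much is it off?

Distance(H, D) = 23.2 — off by 8.40.

B = (0.00, 0.00) ✓; BF at 11.30° ✓; |BF| = 9.600 ✓; ∠BFS = 63.10° ✓; |FS| = 26.50 ✓; ∠FST = 51.20° ✓; |ST| = 11.30 ✓; ∠STP = 101.3° ✓; |TP| = 23.80 ✓; ∠TPW = 63.70° ✓; |PW| = 29.00 ✓; ∠(PW, WH) = 90.00° ✓; |WH| = 14.70 ✓; ∠WHD = 47.20° ✓; |HD| = 31.60 ✗.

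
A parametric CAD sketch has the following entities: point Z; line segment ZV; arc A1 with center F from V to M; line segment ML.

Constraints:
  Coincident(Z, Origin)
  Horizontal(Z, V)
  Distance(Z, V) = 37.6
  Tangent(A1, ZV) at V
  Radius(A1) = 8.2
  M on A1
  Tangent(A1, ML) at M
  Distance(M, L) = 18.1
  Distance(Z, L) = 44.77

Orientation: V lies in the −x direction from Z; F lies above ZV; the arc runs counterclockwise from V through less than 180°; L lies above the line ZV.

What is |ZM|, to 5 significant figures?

31.580

Z is at the origin; Z and V share the same y with |ZV| = 37.6 and V on the −x side, so V = (-37.600, 0.0000). The tangent condition forces FV to be normal to ZV, so F = V + (0, 8.2) = (-37.600, 8.2000). Since FM ⟂ ML (tangency), |FL| = √(8.2² + 18.1²) = 19.871 regardless of where M sits on A1. So L lies on both circle(Z, 44.77) and circle(F, 19.871); the above-ZV intersection is L = (-35.012, 27.902). M is the foot of the tangent from L: M = (-29.754, 10.582).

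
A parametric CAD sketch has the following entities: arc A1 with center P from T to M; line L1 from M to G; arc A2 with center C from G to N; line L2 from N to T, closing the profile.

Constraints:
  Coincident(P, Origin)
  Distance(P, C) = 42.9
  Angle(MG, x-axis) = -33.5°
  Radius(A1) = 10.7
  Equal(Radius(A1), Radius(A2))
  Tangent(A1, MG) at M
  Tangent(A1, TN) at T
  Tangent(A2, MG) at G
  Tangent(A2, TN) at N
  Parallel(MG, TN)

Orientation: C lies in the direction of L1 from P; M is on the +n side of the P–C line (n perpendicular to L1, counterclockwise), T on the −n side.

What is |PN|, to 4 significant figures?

44.21

The slot axis is L1's direction at -33.5°, so u = (cos -33.5°, sin -33.5°) = (0.8339, -0.5519) and n = (−sin -33.5°, cos -33.5°) = (0.5519, 0.8339). P is at the origin and C lies 42.9 along u from P, so C = 42.9·u = (35.77, -23.68). Tangency of A1 to both parallel lines with radius 10.7 puts M and T at P ± 10.7·n: M = (5.906, 8.923), T = (-5.906, -8.923). Equal radii place G and N the same way about C: G = C + 10.7·n = (41.68, -14.76), N = C − 10.7·n = (29.87, -32.60). Then |PN| = |N − P| = 44.21.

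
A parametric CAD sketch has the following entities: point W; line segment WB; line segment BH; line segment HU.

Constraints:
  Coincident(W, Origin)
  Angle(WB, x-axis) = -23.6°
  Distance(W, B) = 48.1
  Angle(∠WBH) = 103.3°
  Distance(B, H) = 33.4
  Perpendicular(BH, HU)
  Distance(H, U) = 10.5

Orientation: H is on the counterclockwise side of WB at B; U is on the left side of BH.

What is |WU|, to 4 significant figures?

57.41

W is at the origin; WB runs at -23.6° with length 48.1, so B = 48.1·(cos -23.6°, sin -23.6°) = (44.08, -19.26). ∠WBH = 103.3°, so BH runs at -23.6° + (180° − 103.3°) = 53.10° from the x-axis; with |BH| = 33.4, H = B + 33.4·(cos 53.10°, sin 53.10°) = (64.13, 7.453). The perpendicularity gives HU at right angles to BH; with |HU| = 10.5 on the left of BH, U = H + 10.5·(-0.7997, 0.6004) = (55.73, 13.76). Then |WU| = |U − W| = 57.41.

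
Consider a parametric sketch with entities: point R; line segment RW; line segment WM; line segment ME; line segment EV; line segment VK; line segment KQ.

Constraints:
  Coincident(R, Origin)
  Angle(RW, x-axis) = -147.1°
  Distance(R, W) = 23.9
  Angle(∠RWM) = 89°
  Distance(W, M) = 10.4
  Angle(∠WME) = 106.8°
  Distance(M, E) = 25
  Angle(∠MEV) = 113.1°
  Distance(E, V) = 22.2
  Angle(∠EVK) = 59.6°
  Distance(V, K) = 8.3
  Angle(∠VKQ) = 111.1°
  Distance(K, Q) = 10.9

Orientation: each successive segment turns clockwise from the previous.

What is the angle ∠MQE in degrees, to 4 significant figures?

82.60°

∠EVK = 59.6° gives VK at -138.6° from the x-axis; with |VK| = 8.3, K = (5.801, 2.206). ∠VKQ = 111.1° gives KQ at 152.5° from the x-axis; with |KQ| = 10.9, Q = (-3.868, 7.239). Then cos ∠MQE = QM·QE / (|QM||QE|), giving 82.60°.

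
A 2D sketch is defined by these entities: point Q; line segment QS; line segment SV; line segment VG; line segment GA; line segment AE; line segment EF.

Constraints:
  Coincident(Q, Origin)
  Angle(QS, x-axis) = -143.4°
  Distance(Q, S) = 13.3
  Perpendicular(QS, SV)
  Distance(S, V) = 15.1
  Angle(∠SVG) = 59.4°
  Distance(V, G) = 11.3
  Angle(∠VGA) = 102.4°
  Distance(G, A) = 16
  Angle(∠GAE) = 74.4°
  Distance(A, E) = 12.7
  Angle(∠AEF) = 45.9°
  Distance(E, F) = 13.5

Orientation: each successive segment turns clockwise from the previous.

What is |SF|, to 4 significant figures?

8.411

Q is at the origin; QS runs at -143.4° with length 13.3, so S = (-10.68, -7.930). QS ⟂ SV, so SV runs at 126.6°; with |SV| = 15.1, V = (-19.68, 4.193). ∠SVG = 59.4° gives VG at 6.000° from the x-axis; with |VG| = 11.3, G = (-8.442, 5.374). ∠VGA = 102.4° gives GA at -71.60° from the x-axis; with |GA| = 16.0, A = (-3.392, -9.808). ∠GAE = 74.4° gives AE at -177.2° from the x-axis; with |AE| = 12.7, E = (-16.08, -10.43). ∠AEF = 45.9° gives EF at 48.70° from the x-axis; with |EF| = 13.5, F = (-7.167, -0.2864). Then |SF| = |F − S| = 8.411.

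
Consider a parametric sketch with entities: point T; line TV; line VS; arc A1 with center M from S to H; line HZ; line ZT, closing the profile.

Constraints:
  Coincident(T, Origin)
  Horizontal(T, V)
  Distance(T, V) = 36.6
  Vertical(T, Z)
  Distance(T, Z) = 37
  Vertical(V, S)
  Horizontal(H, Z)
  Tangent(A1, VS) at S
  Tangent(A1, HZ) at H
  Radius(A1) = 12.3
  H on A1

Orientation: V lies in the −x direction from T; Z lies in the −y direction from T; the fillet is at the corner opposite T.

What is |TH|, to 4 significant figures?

44.27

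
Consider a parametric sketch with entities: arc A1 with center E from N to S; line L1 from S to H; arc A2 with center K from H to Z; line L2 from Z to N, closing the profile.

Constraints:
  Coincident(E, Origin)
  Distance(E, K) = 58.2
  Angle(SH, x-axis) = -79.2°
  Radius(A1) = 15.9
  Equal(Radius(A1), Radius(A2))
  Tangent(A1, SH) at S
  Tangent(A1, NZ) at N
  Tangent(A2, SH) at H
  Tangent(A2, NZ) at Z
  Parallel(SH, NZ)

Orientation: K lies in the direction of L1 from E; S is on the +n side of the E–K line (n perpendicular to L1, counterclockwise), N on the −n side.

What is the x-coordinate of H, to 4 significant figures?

26.52

The slot axis is L1's direction at -79.2°, so u = (cos -79.2°, sin -79.2°) = (0.1874, -0.9823) and n = (−sin -79.2°, cos -79.2°) = (0.9823, 0.1874). E is at the origin and K lies 58.2 along u from E, so K = 58.2·u = (10.91, -57.17). Tangency of A1 to both parallel lines with radius 15.9 puts S and N at E ± 15.9·n: S = (15.62, 2.979), N = (-15.62, -2.979). Equal radii place H and Z the same way about K: H = K + 15.9·n = (26.52, -54.19), Z = K − 15.9·n = (-4.713, -60.15). So H.x = 26.52.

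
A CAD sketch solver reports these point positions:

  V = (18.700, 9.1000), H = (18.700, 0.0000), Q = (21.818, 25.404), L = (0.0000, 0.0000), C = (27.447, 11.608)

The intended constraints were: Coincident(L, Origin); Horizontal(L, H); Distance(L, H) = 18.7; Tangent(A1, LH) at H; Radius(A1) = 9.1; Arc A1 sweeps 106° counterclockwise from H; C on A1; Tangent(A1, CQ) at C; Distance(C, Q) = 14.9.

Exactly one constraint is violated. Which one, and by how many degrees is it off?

Tangent(A1, CQ) at C — off by 6.20°.

L = (0.00, 0.00) ✓; L.y = 0.00, H.y = 0.00 ✓; |LH| = 18.70 ✓; ∠(VH, HL) = 90.00° ✓; |VH| = 9.100 ✓; bearing(V→C) − bearing(V→H) = 106.0° ✓; |VC| = 9.099 ✓; ∠(VC, CQ) = 83.80° ✗; |CQ| = 14.90 ✓.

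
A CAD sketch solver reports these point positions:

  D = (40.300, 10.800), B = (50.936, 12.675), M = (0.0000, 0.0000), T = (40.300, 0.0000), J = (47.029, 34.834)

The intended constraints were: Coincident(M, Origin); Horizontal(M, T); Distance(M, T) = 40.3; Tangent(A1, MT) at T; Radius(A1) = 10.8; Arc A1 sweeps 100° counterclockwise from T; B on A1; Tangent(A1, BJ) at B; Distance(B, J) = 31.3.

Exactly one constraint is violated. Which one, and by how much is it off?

Distance(B, J) = 31.3 — off by 8.80.

M = (0.00, 0.00) ✓; M.y = 0.00, T.y = 0.00 ✓; |MT| = 40.30 ✓; ∠(DT, TM) = 90.00° ✓; |DT| = 10.80 ✓; bearing(D→B) − bearing(D→T) = 100.0° ✓; |DB| = 10.80 ✓; ∠(DB, BJ) = 90.00° ✓; |BJ| = 22.50 ✗.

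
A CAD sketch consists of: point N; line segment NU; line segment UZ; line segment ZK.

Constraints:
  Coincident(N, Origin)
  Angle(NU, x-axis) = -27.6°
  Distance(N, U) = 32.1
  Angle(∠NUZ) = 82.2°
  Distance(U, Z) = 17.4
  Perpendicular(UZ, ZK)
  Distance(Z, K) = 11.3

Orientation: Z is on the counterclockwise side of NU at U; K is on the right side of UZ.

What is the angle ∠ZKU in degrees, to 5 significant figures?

56.999°

N is at the origin; NU runs at -27.6° with length 32.1, so U = 32.1·(cos -27.6°, sin -27.6°) = (28.447, -14.872). ∠NUZ = 82.2°, so UZ runs at -27.6° + (180° − 82.2°) = 70.200° from the x-axis; with |UZ| = 17.4, Z = U + 17.4·(cos 70.200°, sin 70.200°) = (34.341, 1.4995). UZ ⟂ ZK; with |ZK| = 11.3 on the right of UZ, K = Z + 11.3·(0.94088, -0.33874) = (44.973, -2.3282). Then cos ∠ZKU = KZ·KU / (|KZ||KU|), giving 56.999°.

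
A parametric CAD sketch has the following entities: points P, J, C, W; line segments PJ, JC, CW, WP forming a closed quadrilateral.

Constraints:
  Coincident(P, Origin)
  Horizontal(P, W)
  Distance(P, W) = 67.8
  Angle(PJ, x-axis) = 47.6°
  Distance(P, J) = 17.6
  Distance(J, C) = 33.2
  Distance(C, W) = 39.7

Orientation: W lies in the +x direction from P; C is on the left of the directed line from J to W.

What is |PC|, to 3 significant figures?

50.2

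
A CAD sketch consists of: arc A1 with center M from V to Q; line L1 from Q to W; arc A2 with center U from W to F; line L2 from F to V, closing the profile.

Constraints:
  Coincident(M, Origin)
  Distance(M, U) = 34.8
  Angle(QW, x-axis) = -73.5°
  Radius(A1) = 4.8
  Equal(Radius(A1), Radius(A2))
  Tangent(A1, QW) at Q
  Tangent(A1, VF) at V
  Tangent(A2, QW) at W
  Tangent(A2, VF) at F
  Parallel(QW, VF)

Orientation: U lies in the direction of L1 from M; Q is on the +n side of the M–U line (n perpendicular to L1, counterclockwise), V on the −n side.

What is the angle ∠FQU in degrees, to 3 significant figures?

7.57°

The slot axis is L1's direction at -73.5°, so u = (cos -73.5°, sin -73.5°) = (0.284, -0.959) and n = (−sin -73.5°, cos -73.5°) = (0.959, 0.284). M is at the origin and U lies 34.8 along u from M, so U = 34.8·u = (9.88, -33.4). Tangency of A1 to both parallel lines with radius 4.8 puts Q and V at M ± 4.8·n: Q = (4.60, 1.36), V = (-4.60, -1.36). Equal radii place W and F the same way about U: W = U + 4.8·n = (14.5, -32.0), F = U − 4.8·n = (5.28, -34.7). Then cos ∠FQU = QF·QU / (|QF||QU|), giving 7.57°.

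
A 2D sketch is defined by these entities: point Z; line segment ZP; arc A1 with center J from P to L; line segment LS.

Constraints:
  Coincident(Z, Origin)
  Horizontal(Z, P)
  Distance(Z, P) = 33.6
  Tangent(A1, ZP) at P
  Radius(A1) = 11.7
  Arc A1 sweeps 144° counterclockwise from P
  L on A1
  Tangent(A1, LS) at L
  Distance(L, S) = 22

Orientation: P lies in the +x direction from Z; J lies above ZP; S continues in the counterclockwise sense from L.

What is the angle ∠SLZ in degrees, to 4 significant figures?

63.61°

Z is at the origin; Z and P share the same y with |ZP| = 33.6 and P on the +x side, so P = (33.60, 0.000). A1 meets ZP tangentially, so JP is at right angles to ZP, so J = P + (0, 11.7) = (33.60, 11.70). On A1, P sits at bearing -90° from J; a 144° counterclockwise sweep puts L at bearing 54°, so L = J + 11.7·(cos 54°, sin 54°) = (40.48, 21.17). Tangency of A1 to LS means the radius JL is perpendicular to LS, so LS runs along (−sin 54°, cos 54°); with |LS| = 22.0, S = (22.68, 34.10). Then cos ∠SLZ = LS·LZ / (|LS||LZ|), giving 63.61°.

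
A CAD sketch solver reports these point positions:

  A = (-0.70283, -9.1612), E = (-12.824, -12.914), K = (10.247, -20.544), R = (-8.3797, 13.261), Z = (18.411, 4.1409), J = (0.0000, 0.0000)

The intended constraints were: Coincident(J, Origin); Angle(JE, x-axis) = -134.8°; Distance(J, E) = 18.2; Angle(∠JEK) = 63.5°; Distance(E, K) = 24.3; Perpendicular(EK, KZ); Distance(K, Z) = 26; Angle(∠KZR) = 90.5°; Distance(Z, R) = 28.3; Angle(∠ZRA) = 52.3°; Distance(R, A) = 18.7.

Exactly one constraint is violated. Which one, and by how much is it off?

Distance(R, A) = 18.7 — off by 5.00.

J = (0.00, 0.00) ✓; JE at -134.8° ✓; |JE| = 18.20 ✓; ∠JEK = 63.50° ✓; |EK| = 24.30 ✓; ∠(EK, KZ) = 90.00° ✓; |KZ| = 26.00 ✓; ∠KZR = 90.50° ✓; |ZR| = 28.30 ✓; ∠ZRA = 52.30° ✓; |RA| = 23.70 ✗.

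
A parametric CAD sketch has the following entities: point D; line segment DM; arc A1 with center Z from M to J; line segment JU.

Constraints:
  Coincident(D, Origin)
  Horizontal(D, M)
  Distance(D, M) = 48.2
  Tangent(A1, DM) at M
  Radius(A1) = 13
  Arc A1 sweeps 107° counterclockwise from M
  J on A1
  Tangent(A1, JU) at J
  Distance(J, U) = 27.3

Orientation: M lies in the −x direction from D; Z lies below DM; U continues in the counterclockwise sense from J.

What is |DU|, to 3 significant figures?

67.9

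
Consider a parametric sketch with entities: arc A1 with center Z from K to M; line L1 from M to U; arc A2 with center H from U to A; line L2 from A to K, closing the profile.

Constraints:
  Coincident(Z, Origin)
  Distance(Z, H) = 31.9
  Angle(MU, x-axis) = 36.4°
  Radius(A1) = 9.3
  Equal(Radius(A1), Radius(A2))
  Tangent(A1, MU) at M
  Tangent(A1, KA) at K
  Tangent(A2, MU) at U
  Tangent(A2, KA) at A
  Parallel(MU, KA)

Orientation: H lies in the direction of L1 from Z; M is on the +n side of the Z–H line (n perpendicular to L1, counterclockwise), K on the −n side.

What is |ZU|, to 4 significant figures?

33.23

The slot axis is L1's direction at 36.4°, so u = (cos 36.4°, sin 36.4°) = (0.8049, 0.5934) and n = (−sin 36.4°, cos 36.4°) = (-0.5934, 0.8049). Z is at the origin and H lies 31.9 along u from Z, so H = 31.9·u = (25.68, 18.93). Tangency of A1 to both parallel lines with radius 9.3 puts M and K at Z ± 9.3·n: M = (-5.519, 7.486), K = (5.519, -7.486). Equal radii place U and A the same way about H: U = H + 9.3·n = (20.16, 26.42), A = H − 9.3·n = (31.19, 11.44). Then |ZU| = |U − Z| = 33.23.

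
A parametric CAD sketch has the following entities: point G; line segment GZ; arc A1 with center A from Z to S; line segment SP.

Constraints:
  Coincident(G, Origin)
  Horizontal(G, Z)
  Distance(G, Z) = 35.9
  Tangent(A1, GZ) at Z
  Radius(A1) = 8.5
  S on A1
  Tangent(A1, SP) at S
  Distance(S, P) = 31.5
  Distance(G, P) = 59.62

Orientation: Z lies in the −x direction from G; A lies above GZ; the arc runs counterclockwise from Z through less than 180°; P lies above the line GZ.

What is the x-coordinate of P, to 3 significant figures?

-44.2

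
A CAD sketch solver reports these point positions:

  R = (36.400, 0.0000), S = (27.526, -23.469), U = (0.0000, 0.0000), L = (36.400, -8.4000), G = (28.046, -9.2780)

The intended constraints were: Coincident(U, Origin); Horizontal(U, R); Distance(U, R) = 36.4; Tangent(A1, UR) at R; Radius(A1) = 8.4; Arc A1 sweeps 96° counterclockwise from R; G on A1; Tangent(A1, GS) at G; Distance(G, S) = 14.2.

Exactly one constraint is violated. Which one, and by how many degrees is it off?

Tangent(A1, GS) at G — off by 8.10°.

U = (0.00, 0.00) ✓; U.y = 0.00, R.y = 0.00 ✓; |UR| = 36.40 ✓; ∠(LR, RU) = 90.00° ✓; |LR| = 8.400 ✓; bearing(L→G) − bearing(L→R) = 96.00° ✓; |LG| = 8.400 ✓; ∠(LG, GS) = 98.10° ✗; |GS| = 14.20 ✓.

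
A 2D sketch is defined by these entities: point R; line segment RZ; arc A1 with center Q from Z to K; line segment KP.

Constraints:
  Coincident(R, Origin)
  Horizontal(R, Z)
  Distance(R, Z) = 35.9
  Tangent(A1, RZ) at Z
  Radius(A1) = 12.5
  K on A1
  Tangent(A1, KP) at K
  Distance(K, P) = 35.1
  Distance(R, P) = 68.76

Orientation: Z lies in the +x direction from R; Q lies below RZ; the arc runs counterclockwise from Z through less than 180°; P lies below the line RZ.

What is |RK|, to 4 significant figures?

33.90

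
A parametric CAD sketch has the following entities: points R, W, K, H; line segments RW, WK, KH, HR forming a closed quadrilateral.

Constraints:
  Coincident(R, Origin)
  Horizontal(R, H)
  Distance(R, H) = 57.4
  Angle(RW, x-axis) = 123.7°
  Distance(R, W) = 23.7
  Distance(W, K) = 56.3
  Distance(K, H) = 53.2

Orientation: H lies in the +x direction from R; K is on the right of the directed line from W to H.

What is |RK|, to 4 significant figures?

32.79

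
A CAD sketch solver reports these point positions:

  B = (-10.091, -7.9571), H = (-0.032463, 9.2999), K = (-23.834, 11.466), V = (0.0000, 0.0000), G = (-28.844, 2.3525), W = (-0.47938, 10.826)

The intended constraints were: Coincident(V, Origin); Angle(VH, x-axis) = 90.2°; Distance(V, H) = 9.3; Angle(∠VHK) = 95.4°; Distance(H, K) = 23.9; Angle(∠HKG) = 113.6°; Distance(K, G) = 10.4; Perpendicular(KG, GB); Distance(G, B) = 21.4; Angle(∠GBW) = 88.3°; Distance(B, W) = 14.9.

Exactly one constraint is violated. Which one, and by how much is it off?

Distance(B, W) = 14.9 — off by 6.20.

V = (0.00, 0.00) ✓; VH at 90.20° ✓; |VH| = 9.300 ✓; ∠VHK = 95.40° ✓; |HK| = 23.90 ✓; ∠HKG = 113.6° ✓; |KG| = 10.40 ✓; ∠(KG, GB) = 90.00° ✓; |GB| = 21.40 ✓; ∠GBW = 88.30° ✓; |BW| = 21.10 ✗.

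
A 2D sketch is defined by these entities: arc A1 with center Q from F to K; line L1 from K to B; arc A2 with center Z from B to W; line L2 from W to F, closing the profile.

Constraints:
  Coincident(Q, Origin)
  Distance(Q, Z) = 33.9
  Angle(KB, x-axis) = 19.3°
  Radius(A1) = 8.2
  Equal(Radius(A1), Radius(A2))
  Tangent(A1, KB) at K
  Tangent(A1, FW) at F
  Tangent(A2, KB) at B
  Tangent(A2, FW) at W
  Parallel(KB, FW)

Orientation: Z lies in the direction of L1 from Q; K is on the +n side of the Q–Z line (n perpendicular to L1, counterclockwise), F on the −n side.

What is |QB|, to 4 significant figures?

34.88

The slot axis is L1's direction at 19.3°, so u = (cos 19.3°, sin 19.3°) = (0.9438, 0.3305) and n = (−sin 19.3°, cos 19.3°) = (-0.3305, 0.9438). Q is at the origin and Z lies 33.9 along u from Q, so Z = 33.9·u = (31.99, 11.20). Tangency of A1 to both parallel lines with radius 8.2 puts K and F at Q ± 8.2·n: K = (-2.710, 7.739), F = (2.710, -7.739). Equal radii place B and W the same way about Z: B = Z + 8.2·n = (29.28, 18.94), W = Z − 8.2·n = (34.71, 3.465). Then |QB| = |B − Q| = 34.88.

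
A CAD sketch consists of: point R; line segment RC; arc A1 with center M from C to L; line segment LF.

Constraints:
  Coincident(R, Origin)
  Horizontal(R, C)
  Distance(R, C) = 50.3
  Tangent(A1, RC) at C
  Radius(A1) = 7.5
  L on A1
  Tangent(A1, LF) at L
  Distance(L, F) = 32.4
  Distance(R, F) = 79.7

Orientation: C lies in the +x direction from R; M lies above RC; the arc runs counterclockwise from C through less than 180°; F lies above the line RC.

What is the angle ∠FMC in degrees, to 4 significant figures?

136.6°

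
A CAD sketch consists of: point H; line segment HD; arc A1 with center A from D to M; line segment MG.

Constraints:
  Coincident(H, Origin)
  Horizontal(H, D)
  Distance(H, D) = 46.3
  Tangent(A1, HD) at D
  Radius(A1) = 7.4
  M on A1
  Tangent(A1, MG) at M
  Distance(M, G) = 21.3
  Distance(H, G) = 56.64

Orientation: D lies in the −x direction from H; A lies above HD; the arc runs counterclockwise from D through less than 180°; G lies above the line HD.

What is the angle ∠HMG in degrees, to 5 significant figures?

128.51°

Checks: |AM| = 7.400 ✓; ∠(AM, MG) = 90.00° ✓; |MG| = 21.30 ✓; |HG| = 56.64 ✓.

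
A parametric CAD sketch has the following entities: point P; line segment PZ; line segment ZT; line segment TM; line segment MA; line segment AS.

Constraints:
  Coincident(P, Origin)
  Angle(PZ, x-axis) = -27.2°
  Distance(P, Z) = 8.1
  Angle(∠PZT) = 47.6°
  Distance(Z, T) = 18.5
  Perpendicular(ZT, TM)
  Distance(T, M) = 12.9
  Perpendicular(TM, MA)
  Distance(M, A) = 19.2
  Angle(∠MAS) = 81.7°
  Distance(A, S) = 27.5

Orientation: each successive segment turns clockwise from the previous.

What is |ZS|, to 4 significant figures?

14.68

The perpendicularity gives MA at right angles to TM, so MA runs at 20.40°; with |MA| = 19.2, A = (3.364, 8.632). ∠MAS = 81.7° gives AS at -77.90° from the x-axis; with |AS| = 27.5, S = (9.128, -18.26). Then |ZS| = |S − Z| = 14.68.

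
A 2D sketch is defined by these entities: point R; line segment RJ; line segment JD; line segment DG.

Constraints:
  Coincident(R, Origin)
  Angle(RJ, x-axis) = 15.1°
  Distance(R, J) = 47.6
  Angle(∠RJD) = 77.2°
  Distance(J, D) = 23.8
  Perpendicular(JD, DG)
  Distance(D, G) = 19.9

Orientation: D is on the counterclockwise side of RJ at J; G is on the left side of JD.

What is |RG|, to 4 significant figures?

29.65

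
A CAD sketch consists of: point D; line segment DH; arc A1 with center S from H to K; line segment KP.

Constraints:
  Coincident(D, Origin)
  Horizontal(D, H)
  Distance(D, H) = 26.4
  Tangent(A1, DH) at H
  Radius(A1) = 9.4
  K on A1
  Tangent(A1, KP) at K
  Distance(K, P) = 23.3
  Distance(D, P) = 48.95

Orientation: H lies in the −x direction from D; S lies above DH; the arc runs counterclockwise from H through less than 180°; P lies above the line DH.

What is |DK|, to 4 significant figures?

25.69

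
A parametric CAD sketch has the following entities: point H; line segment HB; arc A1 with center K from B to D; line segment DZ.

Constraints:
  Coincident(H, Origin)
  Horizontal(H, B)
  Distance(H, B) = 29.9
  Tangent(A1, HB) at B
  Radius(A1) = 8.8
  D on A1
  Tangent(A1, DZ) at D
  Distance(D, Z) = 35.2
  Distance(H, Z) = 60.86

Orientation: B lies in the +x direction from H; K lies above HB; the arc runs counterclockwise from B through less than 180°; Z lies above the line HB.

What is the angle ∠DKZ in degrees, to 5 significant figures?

75.964°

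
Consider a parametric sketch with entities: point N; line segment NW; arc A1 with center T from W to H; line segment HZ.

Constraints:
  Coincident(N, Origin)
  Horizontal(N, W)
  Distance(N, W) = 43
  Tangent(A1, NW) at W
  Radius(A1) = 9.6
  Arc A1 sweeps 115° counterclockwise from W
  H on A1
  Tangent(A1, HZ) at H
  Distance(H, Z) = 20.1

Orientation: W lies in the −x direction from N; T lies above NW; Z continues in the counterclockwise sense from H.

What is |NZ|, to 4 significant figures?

53.36

On A1, W sits at bearing -90° from T; a 115° counterclockwise sweep puts H at bearing 25°, so H = T + 9.6·(cos 25°, sin 25°) = (-34.30, 13.66). The tangent condition forces TH to be normal to HZ, so HZ runs along (−sin 25°, cos 25°); with |HZ| = 20.1, Z = (-42.79, 31.87). Then |NZ| = |Z − N| = 53.36.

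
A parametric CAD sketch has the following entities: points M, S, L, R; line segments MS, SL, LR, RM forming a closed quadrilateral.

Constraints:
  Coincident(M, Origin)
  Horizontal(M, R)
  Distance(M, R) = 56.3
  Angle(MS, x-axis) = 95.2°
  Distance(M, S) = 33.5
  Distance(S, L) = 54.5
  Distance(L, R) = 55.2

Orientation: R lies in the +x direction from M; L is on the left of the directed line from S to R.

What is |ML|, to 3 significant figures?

72.1

Checks: |SL| = 54.50 ✓; |LR| = 55.20 ✓.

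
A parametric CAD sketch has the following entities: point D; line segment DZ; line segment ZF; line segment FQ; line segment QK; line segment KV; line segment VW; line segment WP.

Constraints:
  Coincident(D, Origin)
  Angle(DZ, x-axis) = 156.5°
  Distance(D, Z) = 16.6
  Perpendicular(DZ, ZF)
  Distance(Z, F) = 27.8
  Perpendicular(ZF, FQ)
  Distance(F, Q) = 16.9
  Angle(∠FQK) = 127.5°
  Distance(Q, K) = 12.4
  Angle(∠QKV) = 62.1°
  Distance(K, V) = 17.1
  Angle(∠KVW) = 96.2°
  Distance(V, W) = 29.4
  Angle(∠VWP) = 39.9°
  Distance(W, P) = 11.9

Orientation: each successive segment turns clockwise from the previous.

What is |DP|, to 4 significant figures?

37.39

D is at the origin; DZ runs at 156.5° with length 16.6, so Z = (-15.22, 6.619). The perpendicularity gives ZF at right angles to DZ, so ZF runs at 66.50°; with |ZF| = 27.8, F = (-4.138, 32.11). ZF is perpendicular to FQ, so FQ runs at -23.50°; with |FQ| = 16.9, Q = (11.36, 25.37). ∠FQK = 127.5° gives QK at -76.00° from the x-axis; with |QK| = 12.4, K = (14.36, 13.34). ∠QKV = 62.1° gives KV at 166.1° from the x-axis; with |KV| = 17.1, V = (-2.239, 17.45). ∠KVW = 96.2° gives VW at 82.30° from the x-axis; with |VW| = 29.4, W = (1.700, 46.59). ∠VWP = 39.9° gives WP at -57.80° from the x-axis; with |WP| = 11.9, P = (8.041, 36.52). Then |DP| = |P − D| = 37.39.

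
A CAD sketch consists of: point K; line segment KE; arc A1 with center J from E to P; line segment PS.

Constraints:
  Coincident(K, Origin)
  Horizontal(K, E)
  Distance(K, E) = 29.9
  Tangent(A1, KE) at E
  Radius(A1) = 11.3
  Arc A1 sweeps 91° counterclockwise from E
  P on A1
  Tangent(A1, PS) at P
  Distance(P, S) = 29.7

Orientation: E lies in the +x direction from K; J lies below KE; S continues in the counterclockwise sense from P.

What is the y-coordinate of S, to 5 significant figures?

-41.193

K is at the origin; K and E share the same y with |KE| = 29.9 and E on the +x side, so E = (29.900, 0.0000). The tangent condition forces JE to be normal to KE, so J = E + (0, -11.3) = (29.900, -11.300). On A1, E sits at bearing 90° from J; a 91° counterclockwise sweep puts P at bearing 181°, so P = J + 11.3·(cos 181°, sin 181°) = (18.602, -11.497). Since A1 is tangent to PS there, JP ⟂ PS, so PS runs along (−sin 181°, cos 181°); with |PS| = 29.7, S = (19.120, -41.193). So S.y = -41.193.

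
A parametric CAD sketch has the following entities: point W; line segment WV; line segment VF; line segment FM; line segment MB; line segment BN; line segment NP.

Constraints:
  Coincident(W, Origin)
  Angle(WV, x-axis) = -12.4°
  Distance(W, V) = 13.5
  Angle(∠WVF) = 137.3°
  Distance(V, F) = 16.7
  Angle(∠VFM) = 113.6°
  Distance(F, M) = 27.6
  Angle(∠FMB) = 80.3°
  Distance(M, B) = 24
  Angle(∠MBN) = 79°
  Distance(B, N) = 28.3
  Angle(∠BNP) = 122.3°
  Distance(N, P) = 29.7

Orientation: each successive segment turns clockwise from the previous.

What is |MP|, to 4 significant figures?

39.62

W is at the origin; WV runs at -12.4° with length 13.5, so V = (13.19, -2.899). ∠WVF = 137.3° gives VF at -55.10° from the x-axis; with |VF| = 16.7, F = (22.74, -16.60). ∠VFM = 113.6° gives FM at -121.5° from the x-axis; with |FM| = 27.6, M = (8.319, -40.13). ∠FMB = 80.3° gives MB at 138.8° from the x-axis; with |MB| = 24.0, B = (-9.739, -24.32). ∠MBN = 79.0° gives BN at 37.80° from the x-axis; with |BN| = 28.3, N = (12.62, -6.975). ∠BNP = 122.3° gives NP at -19.90° from the x-axis; with |NP| = 29.7, P = (40.55, -17.08). Then |MP| = |P − M| = 39.62.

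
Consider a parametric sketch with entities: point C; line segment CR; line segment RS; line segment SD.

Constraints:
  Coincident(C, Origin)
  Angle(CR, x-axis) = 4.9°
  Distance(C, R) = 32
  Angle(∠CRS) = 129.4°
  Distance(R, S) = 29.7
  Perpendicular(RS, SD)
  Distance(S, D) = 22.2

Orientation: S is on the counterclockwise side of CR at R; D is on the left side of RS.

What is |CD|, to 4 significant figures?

50.08

∠CRS = 129.4°, so RS runs at 4.9° + (180° − 129.4°) = 55.50° from the x-axis; with |RS| = 29.7, S = R + 29.7·(cos 55.50°, sin 55.50°) = (48.71, 27.21). RS is perpendicular to SD; with |SD| = 22.2 on the left of RS, D = S + 22.2·(-0.8241, 0.5664) = (30.41, 39.78). Then |CD| = |D − C| = 50.08.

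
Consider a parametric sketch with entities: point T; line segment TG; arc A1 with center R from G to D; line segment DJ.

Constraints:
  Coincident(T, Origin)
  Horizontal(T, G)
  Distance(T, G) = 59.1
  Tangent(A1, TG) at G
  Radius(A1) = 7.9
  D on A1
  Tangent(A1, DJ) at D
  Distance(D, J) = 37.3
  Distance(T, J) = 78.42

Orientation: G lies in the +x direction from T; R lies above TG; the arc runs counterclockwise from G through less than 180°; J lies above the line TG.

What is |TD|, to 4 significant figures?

67.52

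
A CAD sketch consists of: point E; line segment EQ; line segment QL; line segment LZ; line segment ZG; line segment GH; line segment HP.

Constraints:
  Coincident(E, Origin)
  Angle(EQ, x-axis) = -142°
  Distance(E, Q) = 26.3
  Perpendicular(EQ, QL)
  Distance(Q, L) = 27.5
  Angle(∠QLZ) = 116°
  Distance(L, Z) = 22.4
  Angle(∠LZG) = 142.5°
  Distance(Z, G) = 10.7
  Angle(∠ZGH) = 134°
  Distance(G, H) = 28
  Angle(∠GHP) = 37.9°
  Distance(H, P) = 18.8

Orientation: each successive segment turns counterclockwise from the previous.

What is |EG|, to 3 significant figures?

35.5

∠QLZ = 116.0° gives LZ at 12.0° from the x-axis; with |LZ| = 22.4, Z = (18.1, -33.2). ∠LZG = 142.5° gives ZG at 49.5° from the x-axis; with |ZG| = 10.7, G = (25.1, -25.1). Then |EG| = |G − E| = 35.5.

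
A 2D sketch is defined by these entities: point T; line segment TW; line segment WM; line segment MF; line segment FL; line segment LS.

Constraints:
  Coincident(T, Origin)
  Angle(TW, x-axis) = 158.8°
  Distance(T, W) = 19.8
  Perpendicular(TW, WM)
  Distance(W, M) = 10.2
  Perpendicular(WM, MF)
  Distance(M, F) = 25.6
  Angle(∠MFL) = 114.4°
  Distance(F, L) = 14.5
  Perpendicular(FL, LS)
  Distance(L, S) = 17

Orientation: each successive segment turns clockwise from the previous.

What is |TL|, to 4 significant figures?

12.17

T is at the origin; TW runs at 158.8° with length 19.8, so W = (-18.46, 7.160). The perpendicularity gives WM at right angles to TW, so WM runs at 68.80°; with |WM| = 10.2, M = (-14.77, 16.67). WM ⟂ MF, so MF runs at -21.20°; with |MF| = 25.6, F = (9.096, 7.412). ∠MFL = 114.4° gives FL at -86.80° from the x-axis; with |FL| = 14.5, L = (9.905, -7.065). Then |TL| = |L − T| = 12.17.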